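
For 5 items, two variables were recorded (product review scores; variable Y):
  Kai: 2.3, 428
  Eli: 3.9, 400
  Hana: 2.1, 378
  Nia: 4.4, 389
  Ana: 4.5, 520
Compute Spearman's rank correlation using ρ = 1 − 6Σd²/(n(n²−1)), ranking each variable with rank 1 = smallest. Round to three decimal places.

Ranks of variable 1: 2, 3, 1, 4, 5
Ranks of variable 2: 4, 3, 1, 2, 5
d = r₁ − r₂: -2, 0, 0, 2, 0
d²: 4, 0, 0, 4, 0; Σd² = 8
ρ = 1 − 6·8/(5·24) = 1 − 48/120 = 0.600

0.600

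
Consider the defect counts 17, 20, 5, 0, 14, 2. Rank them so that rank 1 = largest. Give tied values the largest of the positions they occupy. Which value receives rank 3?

14

Sorted (descending): 20, 17, 14, 5, 2, 0
No ties — each value takes its position as its rank.
Rank 3 → value 14.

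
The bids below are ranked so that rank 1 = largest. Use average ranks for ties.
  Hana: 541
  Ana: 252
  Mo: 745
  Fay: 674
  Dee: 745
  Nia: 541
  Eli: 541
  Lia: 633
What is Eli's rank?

6

Sorted (descending): 745, 745, 674, 633, 541, 541, 541, 252
The 2 values of 745 occupy positions 1–2 → average rank (1+2)/2 = 1.5.
The 3 values of 541 occupy positions 5–7 → average rank 6.
Eli has value 541 → rank 6.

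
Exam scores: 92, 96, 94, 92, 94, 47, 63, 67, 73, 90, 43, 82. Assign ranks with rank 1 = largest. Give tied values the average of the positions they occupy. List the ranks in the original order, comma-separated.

Sorted (descending): 96, 94, 94, 92, 92, 90, 82, 73, 67, 63, 47, 43
The 2 values of 94 occupy positions 2–3 → average rank (2+3)/2 = 2.5.
The 2 values of 92 occupy positions 4–5 → average rank (4+5)/2 = 4.5.

4.5, 1, 2.5, 4.5, 2.5, 11, 10, 9, 8, 6, 12, 7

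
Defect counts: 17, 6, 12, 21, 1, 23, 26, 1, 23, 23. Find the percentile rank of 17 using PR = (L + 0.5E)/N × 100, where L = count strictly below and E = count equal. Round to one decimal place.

45.0

N = 10.
Strictly below 17: 4. Equal to 17: 1.
PR = (4 + 0.5·1)/10 × 100 = 45.0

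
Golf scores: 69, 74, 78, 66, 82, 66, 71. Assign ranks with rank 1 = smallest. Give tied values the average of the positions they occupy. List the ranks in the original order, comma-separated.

3, 5, 6, 1.5, 7, 1.5, 4

Sorted (ascending): 66, 66, 69, 71, 74, 78, 82
The 2 values of 66 occupy positions 1–2 → average rank (1+2)/2 = 1.5.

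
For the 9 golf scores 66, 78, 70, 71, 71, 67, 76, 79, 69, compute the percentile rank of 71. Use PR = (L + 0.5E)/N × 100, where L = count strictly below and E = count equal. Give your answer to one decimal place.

N = 9.
Strictly below 71: 4. Equal to 71: 2.
PR = (4 + 0.5·2)/9 × 100 = 55.6

55.6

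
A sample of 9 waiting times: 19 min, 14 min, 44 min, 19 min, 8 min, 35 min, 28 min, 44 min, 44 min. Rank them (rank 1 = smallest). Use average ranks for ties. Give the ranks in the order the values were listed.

3.5, 2, 8, 3.5, 1, 6, 5, 8, 8

Sorted (ascending): 8, 14, 19, 19, 28, 35, 44, 44, 44
The 2 values of 19 occupy positions 3–4 → average rank (3+4)/2 = 3.5.
The 3 values of 44 occupy positions 7–9 → average rank 8.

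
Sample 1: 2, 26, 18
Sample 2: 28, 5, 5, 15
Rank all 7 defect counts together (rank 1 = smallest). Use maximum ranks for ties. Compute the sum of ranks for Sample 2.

17

Sorted (ascending): 2, 5, 5, 15, 18, 26, 28
The 2 values of 5 occupy positions 2–3 → each gets rank 3.
Sample 2 values → pooled ranks: 28→7, 5→3, 5→3, 15→4
Rank sum = 7 + 3 + 3 + 4 = 17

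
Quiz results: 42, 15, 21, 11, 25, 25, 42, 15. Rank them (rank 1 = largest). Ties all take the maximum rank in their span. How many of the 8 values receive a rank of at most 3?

Sorted (descending): 42, 42, 25, 25, 21, 15, 15, 11
The 2 values of 42 occupy positions 1–2 → each gets rank 2.
The 2 values of 25 occupy positions 3–4 → each gets rank 4.
The 2 values of 15 occupy positions 6–7 → each gets rank 7.
Ranks ≤ 3: {2, 2} → 2 values.

2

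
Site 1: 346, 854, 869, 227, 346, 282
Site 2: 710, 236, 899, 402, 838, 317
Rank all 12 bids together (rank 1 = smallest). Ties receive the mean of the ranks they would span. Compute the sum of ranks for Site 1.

Sorted (ascending): 227, 236, 282, 317, 346, 346, 402, 710, 838, 854, 869, 899
The 2 values of 346 occupy positions 5–6 → average rank (5+6)/2 = 5.5.
Site 1 values → pooled ranks: 346→5.5, 854→10, 869→11, 227→1, 346→5.5, 282→3
Rank sum = 5.5 + 10 + 11 + 1 + 5.5 + 3 = 36

36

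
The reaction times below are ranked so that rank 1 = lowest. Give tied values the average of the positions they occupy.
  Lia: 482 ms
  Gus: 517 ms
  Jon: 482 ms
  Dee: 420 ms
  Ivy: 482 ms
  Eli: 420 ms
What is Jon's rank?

Sorted (ascending): 420, 420, 482, 482, 482, 517
The 2 values of 420 occupy positions 1–2 → average rank (1+2)/2 = 1.5.
The 3 values of 482 occupy positions 3–5 → average rank 4.
Jon has value 482 ms → rank 4.

4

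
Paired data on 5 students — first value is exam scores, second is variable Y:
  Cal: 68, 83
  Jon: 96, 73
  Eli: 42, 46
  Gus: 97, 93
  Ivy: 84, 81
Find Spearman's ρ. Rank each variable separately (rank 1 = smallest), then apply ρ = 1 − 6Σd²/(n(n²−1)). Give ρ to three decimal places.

Ranks of variable 1: 2, 4, 1, 5, 3
Ranks of variable 2: 4, 2, 1, 5, 3
d = r₁ − r₂: -2, 2, 0, 0, 0
d²: 4, 4, 0, 0, 0; Σd² = 8
ρ = 1 − 6·8/(5·24) = 1 − 48/120 = 0.600

0.600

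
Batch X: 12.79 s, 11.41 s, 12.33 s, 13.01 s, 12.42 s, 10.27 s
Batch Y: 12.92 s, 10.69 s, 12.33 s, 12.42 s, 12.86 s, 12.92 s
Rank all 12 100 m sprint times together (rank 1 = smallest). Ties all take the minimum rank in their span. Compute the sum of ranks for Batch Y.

41

Sorted (ascending): 10.27, 10.69, 11.41, 12.33, 12.33, 12.42, 12.42, 12.79, 12.86, 12.92, 12.92, 13.01
The 2 values of 12.33 occupy positions 4–5 → each gets rank 4.
The 2 values of 12.42 occupy positions 6–7 → each gets rank 6.
The 2 values of 12.92 occupy positions 10–11 → each gets rank 10.
Batch Y values → pooled ranks: 12.92→10, 10.69→2, 12.33→4, 12.42→6, 12.86→9, 12.92→10
Rank sum = 10 + 2 + 4 + 6 + 9 + 10 = 41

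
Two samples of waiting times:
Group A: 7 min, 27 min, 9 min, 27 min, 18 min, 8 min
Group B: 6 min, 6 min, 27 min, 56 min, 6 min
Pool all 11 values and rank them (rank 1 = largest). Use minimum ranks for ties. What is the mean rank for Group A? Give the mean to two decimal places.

5.00

Sorted (descending): 56, 27, 27, 27, 18, 9, 8, 7, 6, 6, 6
The 3 values of 27 occupy positions 2–4 → each gets rank 2.
The 3 values of 6 occupy positions 9–11 → each gets rank 9.
Group A values → pooled ranks: 7→8, 27→2, 9→6, 27→2, 18→5, 8→7
Mean rank = (8 + 2 + 6 + 2 + 5 + 7) / 6 = 5.00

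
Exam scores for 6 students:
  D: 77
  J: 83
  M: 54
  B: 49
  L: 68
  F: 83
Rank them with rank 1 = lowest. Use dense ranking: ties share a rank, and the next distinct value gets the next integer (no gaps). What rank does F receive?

5

Sorted (ascending): 49, 54, 68, 77, 83, 83
The 2 values of 83 share dense rank 5.
Remaining distinct values take the next consecutive integers.
F has value 83 → rank 5.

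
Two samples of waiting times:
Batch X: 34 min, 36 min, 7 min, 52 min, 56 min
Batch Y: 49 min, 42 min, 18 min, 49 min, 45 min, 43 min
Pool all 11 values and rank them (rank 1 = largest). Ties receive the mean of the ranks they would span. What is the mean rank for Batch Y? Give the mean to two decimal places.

5.83

Sorted (descending): 56, 52, 49, 49, 45, 43, 42, 36, 34, 18, 7
The 2 values of 49 occupy positions 3–4 → average rank (3+4)/2 = 3.5.
Batch Y values → pooled ranks: 49→3.5, 42→7, 18→10, 49→3.5, 45→5, 43→6
Mean rank = (3.5 + 7 + 10 + 3.5 + 5 + 6) / 6 = 5.83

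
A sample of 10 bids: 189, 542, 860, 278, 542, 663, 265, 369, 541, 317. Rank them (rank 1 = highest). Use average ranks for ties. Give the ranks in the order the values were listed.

10, 3.5, 1, 8, 3.5, 2, 9, 6, 5, 7

Sorted (descending): 860, 663, 542, 542, 541, 369, 317, 278, 265, 189
The 2 values of 542 occupy positions 3–4 → average rank (3+4)/2 = 3.5.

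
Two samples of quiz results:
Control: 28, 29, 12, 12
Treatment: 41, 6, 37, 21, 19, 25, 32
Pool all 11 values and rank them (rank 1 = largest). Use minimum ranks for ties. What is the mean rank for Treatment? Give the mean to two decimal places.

5.43

Sorted (descending): 41, 37, 32, 29, 28, 25, 21, 19, 12, 12, 6
The 2 values of 12 occupy positions 9–10 → each gets rank 9.
Treatment values → pooled ranks: 41→1, 6→11, 37→2, 21→7, 19→8, 25→6, 32→3
Mean rank = (1 + 11 + 2 + 7 + 8 + 6 + 3) / 7 = 5.43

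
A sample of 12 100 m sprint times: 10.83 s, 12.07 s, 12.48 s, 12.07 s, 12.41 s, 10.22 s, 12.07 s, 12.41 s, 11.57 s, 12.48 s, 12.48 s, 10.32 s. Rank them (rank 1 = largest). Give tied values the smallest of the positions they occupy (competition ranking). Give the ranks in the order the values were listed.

10, 6, 1, 6, 4, 12, 6, 4, 9, 1, 1, 11

Sorted (descending): 12.48, 12.48, 12.48, 12.41, 12.41, 12.07, 12.07, 12.07, 11.57, 10.83, 10.32, 10.22
The 3 values of 12.48 occupy positions 1–3 → each gets rank 1.
The 2 values of 12.41 occupy positions 4–5 → each gets rank 4.
The 3 values of 12.07 occupy positions 6–8 → each gets rank 6.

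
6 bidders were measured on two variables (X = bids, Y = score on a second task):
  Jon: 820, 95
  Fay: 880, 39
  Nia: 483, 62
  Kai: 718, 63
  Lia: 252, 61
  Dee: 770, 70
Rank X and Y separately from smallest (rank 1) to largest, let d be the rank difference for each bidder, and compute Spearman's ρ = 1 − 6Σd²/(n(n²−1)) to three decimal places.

Ranks of variable 1: 5, 6, 2, 3, 1, 4
Ranks of variable 2: 6, 1, 3, 4, 2, 5
d = r₁ − r₂: -1, 5, -1, -1, -1, -1
d²: 1, 25, 1, 1, 1, 1; Σd² = 30
ρ = 1 − 6·30/(6·35) = 1 − 180/210 = 0.143

0.143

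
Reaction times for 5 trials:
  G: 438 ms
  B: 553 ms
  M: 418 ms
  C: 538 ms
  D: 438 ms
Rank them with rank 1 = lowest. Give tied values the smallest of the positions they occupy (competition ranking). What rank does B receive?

5

Sorted (ascending): 418, 438, 438, 538, 553
The 2 values of 438 occupy positions 2–3 → each gets rank 2.
B has value 553 ms → rank 5.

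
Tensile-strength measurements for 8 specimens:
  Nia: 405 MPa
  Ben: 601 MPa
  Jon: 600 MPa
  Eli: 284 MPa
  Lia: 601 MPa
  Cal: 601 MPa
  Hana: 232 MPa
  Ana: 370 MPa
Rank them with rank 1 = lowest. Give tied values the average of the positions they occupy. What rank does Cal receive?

7

Sorted (ascending): 232, 284, 370, 405, 600, 601, 601, 601
The 3 values of 601 occupy positions 6–8 → average rank 7.
Cal has value 601 MPa → rank 7.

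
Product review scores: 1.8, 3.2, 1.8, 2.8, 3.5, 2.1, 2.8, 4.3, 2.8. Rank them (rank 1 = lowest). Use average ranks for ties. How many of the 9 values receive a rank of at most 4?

Sorted (ascending): 1.8, 1.8, 2.1, 2.8, 2.8, 2.8, 3.2, 3.5, 4.3
The 2 values of 1.8 occupy positions 1–2 → average rank (1+2)/2 = 1.5.
The 3 values of 2.8 occupy positions 4–6 → average rank 5.
Ranks ≤ 4: {1.5, 1.5, 3} → 3 values.

3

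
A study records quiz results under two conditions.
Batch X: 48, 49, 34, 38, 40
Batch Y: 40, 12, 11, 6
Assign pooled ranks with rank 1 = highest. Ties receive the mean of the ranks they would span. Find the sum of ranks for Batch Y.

Sorted (descending): 49, 48, 40, 40, 38, 34, 12, 11, 6
The 2 values of 40 occupy positions 3–4 → average rank (3+4)/2 = 3.5.
Batch Y values → pooled ranks: 40→3.5, 12→7, 11→8, 6→9
Rank sum = 3.5 + 7 + 8 + 9 = 27.5

27.5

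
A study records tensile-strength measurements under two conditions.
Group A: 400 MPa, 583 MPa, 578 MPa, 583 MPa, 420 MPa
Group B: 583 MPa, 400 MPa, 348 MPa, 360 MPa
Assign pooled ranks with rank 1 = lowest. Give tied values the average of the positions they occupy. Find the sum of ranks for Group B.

Sorted (ascending): 348, 360, 400, 400, 420, 578, 583, 583, 583
The 2 values of 400 occupy positions 3–4 → average rank (3+4)/2 = 3.5.
The 3 values of 583 occupy positions 7–9 → average rank 8.
Group B values → pooled ranks: 583→8, 400→3.5, 348→1, 360→2
Rank sum = 8 + 3.5 + 1 + 2 = 14.5

14.5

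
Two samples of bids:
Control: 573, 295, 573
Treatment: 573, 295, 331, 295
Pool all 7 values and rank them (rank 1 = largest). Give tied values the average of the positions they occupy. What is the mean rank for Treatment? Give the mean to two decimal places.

4.50

Sorted (descending): 573, 573, 573, 331, 295, 295, 295
The 3 values of 573 occupy positions 1–3 → average rank 2.
The 3 values of 295 occupy positions 5–7 → average rank 6.
Treatment values → pooled ranks: 573→2, 295→6, 331→4, 295→6
Mean rank = (2 + 6 + 4 + 6) / 4 = 4.50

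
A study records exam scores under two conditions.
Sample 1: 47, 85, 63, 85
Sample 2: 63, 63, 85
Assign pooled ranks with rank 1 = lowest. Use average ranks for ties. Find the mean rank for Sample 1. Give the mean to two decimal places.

Sorted (ascending): 47, 63, 63, 63, 85, 85, 85
The 3 values of 63 occupy positions 2–4 → average rank 3.
The 3 values of 85 occupy positions 5–7 → average rank 6.
Sample 1 values → pooled ranks: 47→1, 85→6, 63→3, 85→6
Mean rank = (1 + 6 + 3 + 6) / 4 = 4.00

4.00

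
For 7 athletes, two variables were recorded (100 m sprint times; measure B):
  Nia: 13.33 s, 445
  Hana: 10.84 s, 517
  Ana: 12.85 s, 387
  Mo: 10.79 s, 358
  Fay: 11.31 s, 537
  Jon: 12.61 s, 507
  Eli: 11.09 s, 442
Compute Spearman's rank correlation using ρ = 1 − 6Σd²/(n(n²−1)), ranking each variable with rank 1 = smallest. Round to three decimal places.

0.107

Ranks of variable 1: 7, 2, 6, 1, 4, 5, 3
Ranks of variable 2: 4, 6, 2, 1, 7, 5, 3
d = r₁ − r₂: 3, -4, 4, 0, -3, 0, 0
d²: 9, 16, 16, 0, 9, 0, 0; Σd² = 50
ρ = 1 − 6·50/(7·48) = 1 − 300/336 = 0.107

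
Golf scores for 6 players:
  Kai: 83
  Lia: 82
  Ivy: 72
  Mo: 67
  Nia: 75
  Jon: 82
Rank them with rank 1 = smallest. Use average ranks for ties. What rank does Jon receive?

4.5

Sorted (ascending): 67, 72, 75, 82, 82, 83
The 2 values of 82 occupy positions 4–5 → average rank (4+5)/2 = 4.5.
Jon has value 82 → rank 4.5.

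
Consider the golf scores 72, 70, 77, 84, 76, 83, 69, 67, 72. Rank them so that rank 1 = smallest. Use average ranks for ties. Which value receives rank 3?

70

Sorted (ascending): 67, 69, 70, 72, 72, 76, 77, 83, 84
The 2 values of 72 occupy positions 4–5 → average rank (4+5)/2 = 4.5.
Rank 3 → value 70.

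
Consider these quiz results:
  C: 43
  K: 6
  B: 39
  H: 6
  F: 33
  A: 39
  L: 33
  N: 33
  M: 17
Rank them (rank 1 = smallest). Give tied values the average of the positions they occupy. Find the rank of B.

Sorted (ascending): 6, 6, 17, 33, 33, 33, 39, 39, 43
The 2 values of 6 occupy positions 1–2 → average rank (1+2)/2 = 1.5.
The 3 values of 33 occupy positions 4–6 → average rank 5.
The 2 values of 39 occupy positions 7–8 → average rank (7+8)/2 = 7.5.
B has value 39 → rank 7.5.

7.5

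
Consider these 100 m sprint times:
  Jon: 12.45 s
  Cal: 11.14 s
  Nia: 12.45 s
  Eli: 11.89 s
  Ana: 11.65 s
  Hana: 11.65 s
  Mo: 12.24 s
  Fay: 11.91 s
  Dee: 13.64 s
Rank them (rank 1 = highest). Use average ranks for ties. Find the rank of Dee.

Sorted (descending): 13.64, 12.45, 12.45, 12.24, 11.91, 11.89, 11.65, 11.65, 11.14
The 2 values of 12.45 occupy positions 2–3 → average rank (2+3)/2 = 2.5.
The 2 values of 11.65 occupy positions 7–8 → average rank (7+8)/2 = 7.5.
Dee has value 13.64 s → rank 1.

1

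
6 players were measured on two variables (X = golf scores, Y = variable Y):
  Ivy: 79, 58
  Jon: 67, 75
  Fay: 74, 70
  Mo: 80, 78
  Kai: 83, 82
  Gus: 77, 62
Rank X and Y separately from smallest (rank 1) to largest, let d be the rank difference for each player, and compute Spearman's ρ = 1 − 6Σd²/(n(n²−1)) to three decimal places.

0.429

Ranks of variable 1: 4, 1, 2, 5, 6, 3
Ranks of variable 2: 1, 4, 3, 5, 6, 2
d = r₁ − r₂: 3, -3, -1, 0, 0, 1
d²: 9, 9, 1, 0, 0, 1; Σd² = 20
ρ = 1 − 6·20/(6·35) = 1 − 120/210 = 0.429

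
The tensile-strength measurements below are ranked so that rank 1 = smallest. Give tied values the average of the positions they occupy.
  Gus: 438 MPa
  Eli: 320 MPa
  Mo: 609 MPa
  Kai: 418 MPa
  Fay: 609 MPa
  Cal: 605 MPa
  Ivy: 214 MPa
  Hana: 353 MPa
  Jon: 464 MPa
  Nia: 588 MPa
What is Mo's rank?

Sorted (ascending): 214, 320, 353, 418, 438, 464, 588, 605, 609, 609
The 2 values of 609 occupy positions 9–10 → average rank (9+10)/2 = 9.5.
Mo has value 609 MPa → rank 9.5.

9.5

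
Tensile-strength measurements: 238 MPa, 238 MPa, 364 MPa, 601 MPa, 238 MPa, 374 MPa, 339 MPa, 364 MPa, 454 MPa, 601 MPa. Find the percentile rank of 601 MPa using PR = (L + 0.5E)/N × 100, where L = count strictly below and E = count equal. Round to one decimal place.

N = 10.
Strictly below 601: 8. Equal to 601: 2.
PR = (8 + 0.5·2)/10 × 100 = 90.0

90.0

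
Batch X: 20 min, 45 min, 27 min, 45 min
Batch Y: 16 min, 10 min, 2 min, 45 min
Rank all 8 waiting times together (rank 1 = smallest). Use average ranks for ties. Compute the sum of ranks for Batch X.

Sorted (ascending): 2, 10, 16, 20, 27, 45, 45, 45
The 3 values of 45 occupy positions 6–8 → average rank 7.
Batch X values → pooled ranks: 20→4, 45→7, 27→5, 45→7
Rank sum = 4 + 7 + 5 + 7 = 23

23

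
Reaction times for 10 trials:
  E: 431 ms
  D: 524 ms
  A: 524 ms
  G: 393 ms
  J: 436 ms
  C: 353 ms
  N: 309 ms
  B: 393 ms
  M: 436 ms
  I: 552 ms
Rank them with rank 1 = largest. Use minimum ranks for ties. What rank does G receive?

7

Sorted (descending): 552, 524, 524, 436, 436, 431, 393, 393, 353, 309
The 2 values of 524 occupy positions 2–3 → each gets rank 2.
The 2 values of 436 occupy positions 4–5 → each gets rank 4.
The 2 values of 393 occupy positions 7–8 → each gets rank 7.
G has value 393 ms → rank 7.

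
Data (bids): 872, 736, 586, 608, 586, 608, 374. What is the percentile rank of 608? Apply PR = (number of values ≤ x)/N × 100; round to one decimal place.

71.4

N = 7.
Strictly below 608: 3. Equal to 608: 2.
PR = 5/7 × 100 = 71.4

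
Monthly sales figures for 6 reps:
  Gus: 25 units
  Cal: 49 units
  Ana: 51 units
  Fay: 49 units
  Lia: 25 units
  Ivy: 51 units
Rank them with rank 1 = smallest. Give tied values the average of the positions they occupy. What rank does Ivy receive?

Sorted (ascending): 25, 25, 49, 49, 51, 51
The 2 values of 25 occupy positions 1–2 → average rank (1+2)/2 = 1.5.
The 2 values of 49 occupy positions 3–4 → average rank (3+4)/2 = 3.5.
The 2 values of 51 occupy positions 5–6 → average rank (5+6)/2 = 5.5.
Ivy has value 51 units → rank 5.5.

5.5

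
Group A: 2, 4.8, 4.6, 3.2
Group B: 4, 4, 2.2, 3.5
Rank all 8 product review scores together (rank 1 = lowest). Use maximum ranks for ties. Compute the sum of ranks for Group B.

Sorted (ascending): 2, 2.2, 3.2, 3.5, 4, 4, 4.6, 4.8
The 2 values of 4 occupy positions 5–6 → each gets rank 6.
Group B values → pooled ranks: 4→6, 4→6, 2.2→2, 3.5→4
Rank sum = 6 + 6 + 2 + 4 = 18

18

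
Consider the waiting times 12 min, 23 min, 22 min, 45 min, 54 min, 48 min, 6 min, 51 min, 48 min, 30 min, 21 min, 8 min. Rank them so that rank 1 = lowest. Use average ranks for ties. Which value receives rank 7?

Sorted (ascending): 6, 8, 12, 21, 22, 23, 30, 45, 48, 48, 51, 54
The 2 values of 48 occupy positions 9–10 → average rank (9+10)/2 = 9.5.
Rank 7 → value 30.

30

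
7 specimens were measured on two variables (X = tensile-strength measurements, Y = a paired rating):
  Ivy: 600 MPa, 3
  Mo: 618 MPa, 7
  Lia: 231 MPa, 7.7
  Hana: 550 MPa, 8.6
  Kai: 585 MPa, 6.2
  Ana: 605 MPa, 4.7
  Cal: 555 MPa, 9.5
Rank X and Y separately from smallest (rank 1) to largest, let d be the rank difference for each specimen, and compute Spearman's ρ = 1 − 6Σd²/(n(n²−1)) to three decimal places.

Ranks of variable 1: 5, 7, 1, 2, 4, 6, 3
Ranks of variable 2: 1, 4, 5, 6, 3, 2, 7
d = r₁ − r₂: 4, 3, -4, -4, 1, 4, -4
d²: 16, 9, 16, 16, 1, 16, 16; Σd² = 90
ρ = 1 − 6·90/(7·48) = 1 − 540/336 = -0.607

-0.607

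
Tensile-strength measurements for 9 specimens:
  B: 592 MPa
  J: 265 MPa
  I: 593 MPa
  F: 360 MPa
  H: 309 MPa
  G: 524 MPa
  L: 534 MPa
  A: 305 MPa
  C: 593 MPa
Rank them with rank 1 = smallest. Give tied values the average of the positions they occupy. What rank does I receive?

Sorted (ascending): 265, 305, 309, 360, 524, 534, 592, 593, 593
The 2 values of 593 occupy positions 8–9 → average rank (8+9)/2 = 8.5.
I has value 593 MPa → rank 8.5.

8.5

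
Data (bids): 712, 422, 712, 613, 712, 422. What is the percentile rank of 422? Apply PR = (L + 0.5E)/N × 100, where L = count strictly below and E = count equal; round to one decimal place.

N = 6.
Strictly below 422: 0. Equal to 422: 2.
PR = (0 + 0.5·2)/6 × 100 = 16.7

16.7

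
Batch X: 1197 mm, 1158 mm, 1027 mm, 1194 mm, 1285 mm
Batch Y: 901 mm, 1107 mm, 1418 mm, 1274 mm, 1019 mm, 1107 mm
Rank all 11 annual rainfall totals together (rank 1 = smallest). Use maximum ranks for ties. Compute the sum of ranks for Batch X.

34

Sorted (ascending): 901, 1019, 1027, 1107, 1107, 1158, 1194, 1197, 1274, 1285, 1418
The 2 values of 1107 occupy positions 4–5 → each gets rank 5.
Batch X values → pooled ranks: 1197→8, 1158→6, 1027→3, 1194→7, 1285→10
Rank sum = 8 + 6 + 3 + 7 + 10 = 34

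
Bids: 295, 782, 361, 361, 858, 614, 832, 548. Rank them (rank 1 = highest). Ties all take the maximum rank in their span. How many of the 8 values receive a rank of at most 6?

5

Sorted (descending): 858, 832, 782, 614, 548, 361, 361, 295
The 2 values of 361 occupy positions 6–7 → each gets rank 7.
Ranks ≤ 6: {1, 2, 3, 4, 5} → 5 values.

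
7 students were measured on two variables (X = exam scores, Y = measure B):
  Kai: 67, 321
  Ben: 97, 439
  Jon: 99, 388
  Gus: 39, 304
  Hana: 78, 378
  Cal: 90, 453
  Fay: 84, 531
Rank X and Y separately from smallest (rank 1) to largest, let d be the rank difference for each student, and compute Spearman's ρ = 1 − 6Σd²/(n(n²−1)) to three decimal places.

Ranks of variable 1: 2, 6, 7, 1, 3, 5, 4
Ranks of variable 2: 2, 5, 4, 1, 3, 6, 7
d = r₁ − r₂: 0, 1, 3, 0, 0, -1, -3
d²: 0, 1, 9, 0, 0, 1, 9; Σd² = 20
ρ = 1 − 6·20/(7·48) = 1 − 120/336 = 0.643

0.643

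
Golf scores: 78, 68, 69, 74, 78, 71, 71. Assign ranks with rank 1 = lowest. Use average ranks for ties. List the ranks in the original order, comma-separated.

Sorted (ascending): 68, 69, 71, 71, 74, 78, 78
The 2 values of 71 occupy positions 3–4 → average rank (3+4)/2 = 3.5.
The 2 values of 78 occupy positions 6–7 → average rank (6+7)/2 = 6.5.

6.5, 1, 2, 5, 6.5, 3.5, 3.5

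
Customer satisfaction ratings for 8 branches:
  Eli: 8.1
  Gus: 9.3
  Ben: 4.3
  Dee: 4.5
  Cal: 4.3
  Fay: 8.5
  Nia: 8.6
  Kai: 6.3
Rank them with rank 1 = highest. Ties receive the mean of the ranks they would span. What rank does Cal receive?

7.5

Sorted (descending): 9.3, 8.6, 8.5, 8.1, 6.3, 4.5, 4.3, 4.3
The 2 values of 4.3 occupy positions 7–8 → average rank (7+8)/2 = 7.5.
Cal has value 4.3 → rank 7.5.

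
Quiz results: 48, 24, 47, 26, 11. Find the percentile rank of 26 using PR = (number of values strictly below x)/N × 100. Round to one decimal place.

N = 5.
Strictly below 26: 2. Equal to 26: 1.
PR = 2/5 × 100 = 40.0

40.0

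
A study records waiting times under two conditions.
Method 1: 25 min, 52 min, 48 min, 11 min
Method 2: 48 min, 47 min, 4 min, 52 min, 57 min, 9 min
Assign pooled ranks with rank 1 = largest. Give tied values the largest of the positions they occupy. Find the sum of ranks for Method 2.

34

Sorted (descending): 57, 52, 52, 48, 48, 47, 25, 11, 9, 4
The 2 values of 52 occupy positions 2–3 → each gets rank 3.
The 2 values of 48 occupy positions 4–5 → each gets rank 5.
Method 2 values → pooled ranks: 48→5, 47→6, 4→10, 52→3, 57→1, 9→9
Rank sum = 5 + 6 + 10 + 3 + 1 + 9 = 34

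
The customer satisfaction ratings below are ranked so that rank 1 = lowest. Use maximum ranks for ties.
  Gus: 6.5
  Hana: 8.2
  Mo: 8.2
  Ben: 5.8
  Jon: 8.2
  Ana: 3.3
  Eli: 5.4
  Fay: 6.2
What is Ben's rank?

Sorted (ascending): 3.3, 5.4, 5.8, 6.2, 6.5, 8.2, 8.2, 8.2
The 3 values of 8.2 occupy positions 6–8 → each gets rank 8.
Ben has value 5.8 → rank 3.

3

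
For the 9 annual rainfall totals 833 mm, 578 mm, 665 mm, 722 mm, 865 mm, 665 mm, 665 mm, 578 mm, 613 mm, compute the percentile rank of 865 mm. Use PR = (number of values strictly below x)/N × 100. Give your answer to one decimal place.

N = 9.
Strictly below 865: 8. Equal to 865: 1.
PR = 8/9 × 100 = 88.9

88.9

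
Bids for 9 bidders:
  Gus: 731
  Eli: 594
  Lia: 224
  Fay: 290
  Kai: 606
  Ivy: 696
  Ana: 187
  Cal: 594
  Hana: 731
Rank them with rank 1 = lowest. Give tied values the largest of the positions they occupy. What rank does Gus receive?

Sorted (ascending): 187, 224, 290, 594, 594, 606, 696, 731, 731
The 2 values of 594 occupy positions 4–5 → each gets rank 5.
The 2 values of 731 occupy positions 8–9 → each gets rank 9.
Gus has value 731 → rank 9.

9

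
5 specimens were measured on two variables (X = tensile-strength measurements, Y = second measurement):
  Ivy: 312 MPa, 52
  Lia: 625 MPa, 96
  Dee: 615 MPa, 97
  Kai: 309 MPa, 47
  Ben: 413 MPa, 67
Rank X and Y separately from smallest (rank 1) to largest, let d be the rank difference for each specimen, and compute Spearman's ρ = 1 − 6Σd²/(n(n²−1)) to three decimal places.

Ranks of variable 1: 2, 5, 4, 1, 3
Ranks of variable 2: 2, 4, 5, 1, 3
d = r₁ − r₂: 0, 1, -1, 0, 0
d²: 0, 1, 1, 0, 0; Σd² = 2
ρ = 1 − 6·2/(5·24) = 1 − 12/120 = 0.900

0.900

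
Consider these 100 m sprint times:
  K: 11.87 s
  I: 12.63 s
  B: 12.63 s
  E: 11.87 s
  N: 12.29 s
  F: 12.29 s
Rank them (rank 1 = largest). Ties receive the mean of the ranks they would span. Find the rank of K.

Sorted (descending): 12.63, 12.63, 12.29, 12.29, 11.87, 11.87
The 2 values of 12.63 occupy positions 1–2 → average rank (1+2)/2 = 1.5.
The 2 values of 12.29 occupy positions 3–4 → average rank (3+4)/2 = 3.5.
The 2 values of 11.87 occupy positions 5–6 → average rank (5+6)/2 = 5.5.
K has value 11.87 s → rank 5.5.

5.5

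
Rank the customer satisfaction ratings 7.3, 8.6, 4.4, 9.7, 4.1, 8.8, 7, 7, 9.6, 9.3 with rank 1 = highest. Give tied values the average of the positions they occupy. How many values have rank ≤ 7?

Sorted (descending): 9.7, 9.6, 9.3, 8.8, 8.6, 7.3, 7, 7, 4.4, 4.1
The 2 values of 7 occupy positions 7–8 → average rank (7+8)/2 = 7.5.
Ranks ≤ 7: {1, 2, 3, 4, 5, 6} → 6 values.

6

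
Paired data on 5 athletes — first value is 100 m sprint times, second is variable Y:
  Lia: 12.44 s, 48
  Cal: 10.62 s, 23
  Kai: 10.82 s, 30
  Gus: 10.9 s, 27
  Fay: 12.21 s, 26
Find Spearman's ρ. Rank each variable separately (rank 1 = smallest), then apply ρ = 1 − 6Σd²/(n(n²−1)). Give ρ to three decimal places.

0.600

Ranks of variable 1: 5, 1, 2, 3, 4
Ranks of variable 2: 5, 1, 4, 3, 2
d = r₁ − r₂: 0, 0, -2, 0, 2
d²: 0, 0, 4, 0, 4; Σd² = 8
ρ = 1 − 6·8/(5·24) = 1 − 48/120 = 0.600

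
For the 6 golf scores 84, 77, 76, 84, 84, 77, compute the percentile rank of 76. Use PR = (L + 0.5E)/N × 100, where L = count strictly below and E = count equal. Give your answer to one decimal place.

8.3

N = 6.
Strictly below 76: 0. Equal to 76: 1.
PR = (0 + 0.5·1)/6 × 100 = 8.3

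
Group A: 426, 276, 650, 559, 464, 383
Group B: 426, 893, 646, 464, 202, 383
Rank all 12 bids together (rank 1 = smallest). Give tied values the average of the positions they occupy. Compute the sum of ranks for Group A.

Sorted (ascending): 202, 276, 383, 383, 426, 426, 464, 464, 559, 646, 650, 893
The 2 values of 383 occupy positions 3–4 → average rank (3+4)/2 = 3.5.
The 2 values of 426 occupy positions 5–6 → average rank (5+6)/2 = 5.5.
The 2 values of 464 occupy positions 7–8 → average rank (7+8)/2 = 7.5.
Group A values → pooled ranks: 426→5.5, 276→2, 650→11, 559→9, 464→7.5, 383→3.5
Rank sum = 5.5 + 2 + 11 + 9 + 7.5 + 3.5 = 38.5

38.5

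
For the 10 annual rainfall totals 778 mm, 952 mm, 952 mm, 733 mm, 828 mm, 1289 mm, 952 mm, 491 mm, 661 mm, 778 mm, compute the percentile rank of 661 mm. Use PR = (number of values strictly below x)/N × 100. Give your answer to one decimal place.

10.0

N = 10.
Strictly below 661: 1. Equal to 661: 1.
PR = 1/10 × 100 = 10.0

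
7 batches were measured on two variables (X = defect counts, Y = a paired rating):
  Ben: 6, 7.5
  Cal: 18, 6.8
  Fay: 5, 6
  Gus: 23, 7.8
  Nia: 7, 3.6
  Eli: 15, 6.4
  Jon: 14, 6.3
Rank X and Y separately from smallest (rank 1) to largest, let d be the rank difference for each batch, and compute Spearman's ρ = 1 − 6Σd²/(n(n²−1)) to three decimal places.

0.571

Ranks of variable 1: 2, 6, 1, 7, 3, 5, 4
Ranks of variable 2: 6, 5, 2, 7, 1, 4, 3
d = r₁ − r₂: -4, 1, -1, 0, 2, 1, 1
d²: 16, 1, 1, 0, 4, 1, 1; Σd² = 24
ρ = 1 − 6·24/(7·48) = 1 − 144/336 = 0.571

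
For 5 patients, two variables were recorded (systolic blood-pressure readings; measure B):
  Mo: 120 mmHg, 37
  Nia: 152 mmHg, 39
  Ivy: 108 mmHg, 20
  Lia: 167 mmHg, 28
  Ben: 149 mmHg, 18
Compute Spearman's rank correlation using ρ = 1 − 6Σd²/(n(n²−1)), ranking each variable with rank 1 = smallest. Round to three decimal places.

0.300

Ranks of variable 1: 2, 4, 1, 5, 3
Ranks of variable 2: 4, 5, 2, 3, 1
d = r₁ − r₂: -2, -1, -1, 2, 2
d²: 4, 1, 1, 4, 4; Σd² = 14
ρ = 1 − 6·14/(5·24) = 1 − 84/120 = 0.300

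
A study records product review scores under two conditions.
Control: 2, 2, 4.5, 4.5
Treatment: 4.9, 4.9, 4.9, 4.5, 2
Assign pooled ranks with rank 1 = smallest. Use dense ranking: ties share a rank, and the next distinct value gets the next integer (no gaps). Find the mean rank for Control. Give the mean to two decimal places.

1.50

Sorted (ascending): 2, 2, 2, 4.5, 4.5, 4.5, 4.9, 4.9, 4.9
The 3 values of 2 share dense rank 1.
The 3 values of 4.5 share dense rank 2.
The 3 values of 4.9 share dense rank 3.
Control values → pooled ranks: 2→1, 2→1, 4.5→2, 4.5→2
Mean rank = (1 + 1 + 2 + 2) / 4 = 1.50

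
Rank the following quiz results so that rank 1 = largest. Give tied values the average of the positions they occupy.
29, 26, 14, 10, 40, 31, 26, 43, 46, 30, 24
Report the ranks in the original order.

Sorted (descending): 46, 43, 40, 31, 30, 29, 26, 26, 24, 14, 10
The 2 values of 26 occupy positions 7–8 → average rank (7+8)/2 = 7.5.

6, 7.5, 10, 11, 3, 4, 7.5, 2, 1, 5, 9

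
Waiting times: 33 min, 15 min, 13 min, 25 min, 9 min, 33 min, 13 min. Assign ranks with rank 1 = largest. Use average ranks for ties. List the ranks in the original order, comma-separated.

1.5, 4, 5.5, 3, 7, 1.5, 5.5

Sorted (descending): 33, 33, 25, 15, 13, 13, 9
The 2 values of 33 occupy positions 1–2 → average rank (1+2)/2 = 1.5.
The 2 values of 13 occupy positions 5–6 → average rank (5+6)/2 = 5.5.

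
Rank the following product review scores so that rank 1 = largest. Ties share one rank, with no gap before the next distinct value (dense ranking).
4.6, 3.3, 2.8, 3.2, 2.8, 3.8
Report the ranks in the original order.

1, 3, 5, 4, 5, 2

Sorted (descending): 4.6, 3.8, 3.3, 3.2, 2.8, 2.8
The 2 values of 2.8 share dense rank 5.
Remaining distinct values take the next consecutive integers.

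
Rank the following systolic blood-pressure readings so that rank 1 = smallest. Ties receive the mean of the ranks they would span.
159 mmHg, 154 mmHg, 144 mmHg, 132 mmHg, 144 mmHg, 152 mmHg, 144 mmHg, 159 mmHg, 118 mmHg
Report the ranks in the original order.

8.5, 7, 4, 2, 4, 6, 4, 8.5, 1

Sorted (ascending): 118, 132, 144, 144, 144, 152, 154, 159, 159
The 3 values of 144 occupy positions 3–5 → average rank 4.
The 2 values of 159 occupy positions 8–9 → average rank (8+9)/2 = 8.5.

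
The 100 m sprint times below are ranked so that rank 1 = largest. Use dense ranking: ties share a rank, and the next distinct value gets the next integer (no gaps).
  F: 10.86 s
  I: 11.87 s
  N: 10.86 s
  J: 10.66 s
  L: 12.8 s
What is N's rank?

3

Sorted (descending): 12.8, 11.87, 10.86, 10.86, 10.66
The 2 values of 10.86 share dense rank 3.
Remaining distinct values take the next consecutive integers.
N has value 10.86 s → rank 3.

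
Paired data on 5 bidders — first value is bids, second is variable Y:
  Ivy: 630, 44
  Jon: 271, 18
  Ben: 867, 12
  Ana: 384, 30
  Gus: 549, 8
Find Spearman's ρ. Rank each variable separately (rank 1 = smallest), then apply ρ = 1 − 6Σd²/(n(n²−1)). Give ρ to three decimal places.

-0.100

Ranks of variable 1: 4, 1, 5, 2, 3
Ranks of variable 2: 5, 3, 2, 4, 1
d = r₁ − r₂: -1, -2, 3, -2, 2
d²: 1, 4, 9, 4, 4; Σd² = 22
ρ = 1 − 6·22/(5·24) = 1 − 132/120 = -0.100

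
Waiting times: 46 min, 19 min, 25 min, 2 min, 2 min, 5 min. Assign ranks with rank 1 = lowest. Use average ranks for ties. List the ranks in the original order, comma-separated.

6, 4, 5, 1.5, 1.5, 3

Sorted (ascending): 2, 2, 5, 19, 25, 46
The 2 values of 2 occupy positions 1–2 → average rank (1+2)/2 = 1.5.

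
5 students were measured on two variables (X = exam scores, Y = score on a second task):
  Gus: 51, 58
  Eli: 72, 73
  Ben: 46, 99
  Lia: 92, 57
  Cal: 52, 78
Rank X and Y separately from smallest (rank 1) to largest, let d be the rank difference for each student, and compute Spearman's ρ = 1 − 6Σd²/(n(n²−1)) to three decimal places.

Ranks of variable 1: 2, 4, 1, 5, 3
Ranks of variable 2: 2, 3, 5, 1, 4
d = r₁ − r₂: 0, 1, -4, 4, -1
d²: 0, 1, 16, 16, 1; Σd² = 34
ρ = 1 − 6·34/(5·24) = 1 − 204/120 = -0.700

-0.700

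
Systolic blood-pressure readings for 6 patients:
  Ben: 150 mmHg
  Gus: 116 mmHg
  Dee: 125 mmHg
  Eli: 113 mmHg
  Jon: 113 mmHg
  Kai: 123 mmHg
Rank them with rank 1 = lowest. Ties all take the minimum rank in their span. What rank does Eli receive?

1

Sorted (ascending): 113, 113, 116, 123, 125, 150
The 2 values of 113 occupy positions 1–2 → each gets rank 1.
Eli has value 113 mmHg → rank 1.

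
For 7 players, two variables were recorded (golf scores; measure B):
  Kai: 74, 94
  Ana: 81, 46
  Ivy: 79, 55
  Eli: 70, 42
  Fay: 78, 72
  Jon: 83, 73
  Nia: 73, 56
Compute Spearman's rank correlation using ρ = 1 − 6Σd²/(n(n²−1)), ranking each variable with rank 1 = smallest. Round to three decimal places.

0.250

Ranks of variable 1: 3, 6, 5, 1, 4, 7, 2
Ranks of variable 2: 7, 2, 3, 1, 5, 6, 4
d = r₁ − r₂: -4, 4, 2, 0, -1, 1, -2
d²: 16, 16, 4, 0, 1, 1, 4; Σd² = 42
ρ = 1 − 6·42/(7·48) = 1 − 252/336 = 0.250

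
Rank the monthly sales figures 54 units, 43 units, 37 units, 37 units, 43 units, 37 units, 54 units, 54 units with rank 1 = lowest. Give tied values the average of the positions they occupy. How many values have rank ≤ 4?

Sorted (ascending): 37, 37, 37, 43, 43, 54, 54, 54
The 3 values of 37 occupy positions 1–3 → average rank 2.
The 2 values of 43 occupy positions 4–5 → average rank (4+5)/2 = 4.5.
The 3 values of 54 occupy positions 6–8 → average rank 7.
Ranks ≤ 4: {2, 2, 2} → 3 values.

3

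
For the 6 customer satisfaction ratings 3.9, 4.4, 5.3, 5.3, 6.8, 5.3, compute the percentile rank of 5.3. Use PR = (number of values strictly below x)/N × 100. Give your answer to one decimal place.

33.3

N = 6.
Strictly below 5.3: 2. Equal to 5.3: 3.
PR = 2/6 × 100 = 33.3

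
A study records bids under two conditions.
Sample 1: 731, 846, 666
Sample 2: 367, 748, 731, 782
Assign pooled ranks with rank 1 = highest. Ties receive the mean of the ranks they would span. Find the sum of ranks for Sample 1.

11.5

Sorted (descending): 846, 782, 748, 731, 731, 666, 367
The 2 values of 731 occupy positions 4–5 → average rank (4+5)/2 = 4.5.
Sample 1 values → pooled ranks: 731→4.5, 846→1, 666→6
Rank sum = 4.5 + 1 + 6 = 11.5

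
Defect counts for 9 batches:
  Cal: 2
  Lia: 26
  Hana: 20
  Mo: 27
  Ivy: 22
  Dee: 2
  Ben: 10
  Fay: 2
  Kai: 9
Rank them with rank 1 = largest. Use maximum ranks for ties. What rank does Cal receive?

9

Sorted (descending): 27, 26, 22, 20, 10, 9, 2, 2, 2
The 3 values of 2 occupy positions 7–9 → each gets rank 9.
Cal has value 2 → rank 9.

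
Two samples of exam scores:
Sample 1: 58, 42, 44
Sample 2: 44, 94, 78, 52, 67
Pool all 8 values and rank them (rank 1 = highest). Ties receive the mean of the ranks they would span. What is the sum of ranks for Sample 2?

Sorted (descending): 94, 78, 67, 58, 52, 44, 44, 42
The 2 values of 44 occupy positions 6–7 → average rank (6+7)/2 = 6.5.
Sample 2 values → pooled ranks: 44→6.5, 94→1, 78→2, 52→5, 67→3
Rank sum = 6.5 + 1 + 2 + 5 + 3 = 17.5

17.5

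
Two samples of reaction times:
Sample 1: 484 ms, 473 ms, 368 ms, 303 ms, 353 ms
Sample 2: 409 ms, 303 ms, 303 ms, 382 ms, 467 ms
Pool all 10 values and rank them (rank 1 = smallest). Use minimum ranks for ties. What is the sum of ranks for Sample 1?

Sorted (ascending): 303, 303, 303, 353, 368, 382, 409, 467, 473, 484
The 3 values of 303 occupy positions 1–3 → each gets rank 1.
Sample 1 values → pooled ranks: 484→10, 473→9, 368→5, 303→1, 353→4
Rank sum = 10 + 9 + 5 + 1 + 4 = 29

29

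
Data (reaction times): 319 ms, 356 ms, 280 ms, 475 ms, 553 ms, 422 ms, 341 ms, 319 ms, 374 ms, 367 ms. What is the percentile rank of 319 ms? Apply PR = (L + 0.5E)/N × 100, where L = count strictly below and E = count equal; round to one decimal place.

N = 10.
Strictly below 319: 1. Equal to 319: 2.
PR = (1 + 0.5·2)/10 × 100 = 20.0

20.0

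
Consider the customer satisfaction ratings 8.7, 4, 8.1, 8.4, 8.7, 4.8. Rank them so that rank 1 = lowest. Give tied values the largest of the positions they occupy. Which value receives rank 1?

Sorted (ascending): 4, 4.8, 8.1, 8.4, 8.7, 8.7
The 2 values of 8.7 occupy positions 5–6 → each gets rank 6.
Rank 1 → value 4.

4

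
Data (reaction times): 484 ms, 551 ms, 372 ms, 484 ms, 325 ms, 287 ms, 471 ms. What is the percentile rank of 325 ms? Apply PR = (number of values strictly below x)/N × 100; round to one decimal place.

N = 7.
Strictly below 325: 1. Equal to 325: 1.
PR = 1/7 × 100 = 14.3

14.3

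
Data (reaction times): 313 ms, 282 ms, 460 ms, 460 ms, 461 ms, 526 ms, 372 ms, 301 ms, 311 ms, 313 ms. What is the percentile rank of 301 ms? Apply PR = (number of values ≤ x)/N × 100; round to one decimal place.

20.0

N = 10.
Strictly below 301: 1. Equal to 301: 1.
PR = 2/10 × 100 = 20.0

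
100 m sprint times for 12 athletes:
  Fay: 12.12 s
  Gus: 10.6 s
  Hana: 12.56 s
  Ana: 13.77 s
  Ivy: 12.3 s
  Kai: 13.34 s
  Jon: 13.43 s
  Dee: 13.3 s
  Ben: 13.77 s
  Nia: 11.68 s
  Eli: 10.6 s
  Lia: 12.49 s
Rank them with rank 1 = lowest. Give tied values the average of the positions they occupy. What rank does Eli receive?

1.5

Sorted (ascending): 10.6, 10.6, 11.68, 12.12, 12.3, 12.49, 12.56, 13.3, 13.34, 13.43, 13.77, 13.77
The 2 values of 10.6 occupy positions 1–2 → average rank (1+2)/2 = 1.5.
The 2 values of 13.77 occupy positions 11–12 → average rank (11+12)/2 = 11.5.
Eli has value 10.6 s → rank 1.5.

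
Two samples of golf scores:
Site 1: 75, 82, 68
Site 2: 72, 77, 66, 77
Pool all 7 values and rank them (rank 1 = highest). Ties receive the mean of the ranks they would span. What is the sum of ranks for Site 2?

Sorted (descending): 82, 77, 77, 75, 72, 68, 66
The 2 values of 77 occupy positions 2–3 → average rank (2+3)/2 = 2.5.
Site 2 values → pooled ranks: 72→5, 77→2.5, 66→7, 77→2.5
Rank sum = 5 + 2.5 + 7 + 2.5 = 17

17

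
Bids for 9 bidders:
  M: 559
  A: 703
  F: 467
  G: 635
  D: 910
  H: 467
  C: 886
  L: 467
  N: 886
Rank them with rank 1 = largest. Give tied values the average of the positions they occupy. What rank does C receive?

Sorted (descending): 910, 886, 886, 703, 635, 559, 467, 467, 467
The 2 values of 886 occupy positions 2–3 → average rank (2+3)/2 = 2.5.
The 3 values of 467 occupy positions 7–9 → average rank 8.
C has value 886 → rank 2.5.

2.5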